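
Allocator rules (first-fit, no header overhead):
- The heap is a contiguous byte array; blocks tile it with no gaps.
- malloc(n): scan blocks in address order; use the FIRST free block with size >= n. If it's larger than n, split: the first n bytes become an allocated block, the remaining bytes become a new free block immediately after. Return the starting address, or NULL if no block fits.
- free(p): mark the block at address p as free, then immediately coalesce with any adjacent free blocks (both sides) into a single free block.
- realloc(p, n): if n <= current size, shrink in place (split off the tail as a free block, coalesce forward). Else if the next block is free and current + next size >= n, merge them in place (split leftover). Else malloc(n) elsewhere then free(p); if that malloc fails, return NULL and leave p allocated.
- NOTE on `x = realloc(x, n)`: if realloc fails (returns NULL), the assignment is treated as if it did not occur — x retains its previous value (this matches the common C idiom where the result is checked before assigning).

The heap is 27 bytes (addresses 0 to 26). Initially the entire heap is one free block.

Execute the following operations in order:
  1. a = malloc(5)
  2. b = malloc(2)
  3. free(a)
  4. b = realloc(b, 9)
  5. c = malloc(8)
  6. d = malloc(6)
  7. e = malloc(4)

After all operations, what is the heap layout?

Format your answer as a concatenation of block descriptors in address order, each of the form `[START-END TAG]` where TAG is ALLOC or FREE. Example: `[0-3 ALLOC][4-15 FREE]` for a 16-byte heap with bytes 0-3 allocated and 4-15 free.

Answer: [0-3 ALLOC][4-4 FREE][5-13 ALLOC][14-21 ALLOC][22-26 FREE]

Derivation:
Op 1: a = malloc(5) -> a = 0; heap: [0-4 ALLOC][5-26 FREE]
Op 2: b = malloc(2) -> b = 5; heap: [0-4 ALLOC][5-6 ALLOC][7-26 FREE]
Op 3: free(a) -> (freed a); heap: [0-4 FREE][5-6 ALLOC][7-26 FREE]
Op 4: b = realloc(b, 9) -> b = 5; heap: [0-4 FREE][5-13 ALLOC][14-26 FREE]
Op 5: c = malloc(8) -> c = 14; heap: [0-4 FREE][5-13 ALLOC][14-21 ALLOC][22-26 FREE]
Op 6: d = malloc(6) -> d = NULL; heap: [0-4 FREE][5-13 ALLOC][14-21 ALLOC][22-26 FREE]
Op 7: e = malloc(4) -> e = 0; heap: [0-3 ALLOC][4-4 FREE][5-13 ALLOC][14-21 ALLOC][22-26 FREE]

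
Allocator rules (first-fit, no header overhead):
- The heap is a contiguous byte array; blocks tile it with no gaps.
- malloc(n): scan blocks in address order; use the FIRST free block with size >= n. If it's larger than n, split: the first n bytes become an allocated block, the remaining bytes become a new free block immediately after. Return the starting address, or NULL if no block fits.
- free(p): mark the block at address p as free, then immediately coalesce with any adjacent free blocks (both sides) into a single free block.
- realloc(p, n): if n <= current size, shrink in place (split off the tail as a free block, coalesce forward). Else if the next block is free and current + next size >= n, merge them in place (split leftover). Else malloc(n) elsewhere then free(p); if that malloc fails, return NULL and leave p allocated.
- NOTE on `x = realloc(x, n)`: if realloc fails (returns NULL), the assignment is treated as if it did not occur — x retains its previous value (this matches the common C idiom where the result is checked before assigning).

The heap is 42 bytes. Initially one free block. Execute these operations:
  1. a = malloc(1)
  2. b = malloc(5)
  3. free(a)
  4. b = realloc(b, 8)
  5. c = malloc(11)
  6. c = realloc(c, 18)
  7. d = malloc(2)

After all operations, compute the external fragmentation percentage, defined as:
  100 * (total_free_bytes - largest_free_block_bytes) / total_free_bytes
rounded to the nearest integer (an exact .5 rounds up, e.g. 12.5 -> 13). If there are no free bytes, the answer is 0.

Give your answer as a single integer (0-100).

Op 1: a = malloc(1) -> a = 0; heap: [0-0 ALLOC][1-41 FREE]
Op 2: b = malloc(5) -> b = 1; heap: [0-0 ALLOC][1-5 ALLOC][6-41 FREE]
Op 3: free(a) -> (freed a); heap: [0-0 FREE][1-5 ALLOC][6-41 FREE]
Op 4: b = realloc(b, 8) -> b = 1; heap: [0-0 FREE][1-8 ALLOC][9-41 FREE]
Op 5: c = malloc(11) -> c = 9; heap: [0-0 FREE][1-8 ALLOC][9-19 ALLOC][20-41 FREE]
Op 6: c = realloc(c, 18) -> c = 9; heap: [0-0 FREE][1-8 ALLOC][9-26 ALLOC][27-41 FREE]
Op 7: d = malloc(2) -> d = 27; heap: [0-0 FREE][1-8 ALLOC][9-26 ALLOC][27-28 ALLOC][29-41 FREE]
Free blocks: [1 13] total_free=14 largest=13 -> 100*(14-13)/14 = 100/14 ≈ 7.143 -> rounds to 7

Answer: 7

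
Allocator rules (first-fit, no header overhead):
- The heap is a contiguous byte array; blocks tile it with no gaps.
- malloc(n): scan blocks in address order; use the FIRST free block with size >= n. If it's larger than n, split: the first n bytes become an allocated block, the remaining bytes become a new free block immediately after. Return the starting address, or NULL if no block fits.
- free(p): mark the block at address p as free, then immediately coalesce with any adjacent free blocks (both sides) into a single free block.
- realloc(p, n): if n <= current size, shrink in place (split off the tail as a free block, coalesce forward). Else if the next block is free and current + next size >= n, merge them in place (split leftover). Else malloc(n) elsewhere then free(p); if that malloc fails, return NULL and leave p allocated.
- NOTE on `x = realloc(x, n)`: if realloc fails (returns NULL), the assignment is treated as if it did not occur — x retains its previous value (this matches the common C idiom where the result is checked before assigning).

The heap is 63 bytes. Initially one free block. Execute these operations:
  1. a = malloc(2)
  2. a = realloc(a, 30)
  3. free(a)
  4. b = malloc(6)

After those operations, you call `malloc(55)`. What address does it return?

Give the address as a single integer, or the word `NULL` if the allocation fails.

Op 1: a = malloc(2) -> a = 0; heap: [0-1 ALLOC][2-62 FREE]
Op 2: a = realloc(a, 30) -> a = 0; heap: [0-29 ALLOC][30-62 FREE]
Op 3: free(a) -> (freed a); heap: [0-62 FREE]
Op 4: b = malloc(6) -> b = 0; heap: [0-5 ALLOC][6-62 FREE]
malloc(55): first-fit scan over [0-5 ALLOC][6-62 FREE] -> 6

Answer: 6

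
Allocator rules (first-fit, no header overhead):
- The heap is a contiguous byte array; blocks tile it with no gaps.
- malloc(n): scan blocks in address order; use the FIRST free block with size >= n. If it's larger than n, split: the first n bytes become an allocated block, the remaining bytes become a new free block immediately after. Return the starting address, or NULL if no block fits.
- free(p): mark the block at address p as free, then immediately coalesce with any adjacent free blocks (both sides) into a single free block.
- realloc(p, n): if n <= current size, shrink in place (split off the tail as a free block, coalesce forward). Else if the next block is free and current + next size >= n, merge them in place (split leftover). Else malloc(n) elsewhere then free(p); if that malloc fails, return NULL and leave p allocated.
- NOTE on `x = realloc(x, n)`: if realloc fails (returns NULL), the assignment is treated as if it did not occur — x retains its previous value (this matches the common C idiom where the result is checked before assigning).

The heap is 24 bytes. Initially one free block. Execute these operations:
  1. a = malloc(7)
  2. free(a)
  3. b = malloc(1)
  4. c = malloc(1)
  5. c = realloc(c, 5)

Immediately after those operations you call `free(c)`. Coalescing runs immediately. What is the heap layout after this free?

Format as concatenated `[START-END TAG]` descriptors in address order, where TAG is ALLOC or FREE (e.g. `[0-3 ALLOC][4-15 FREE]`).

Op 1: a = malloc(7) -> a = 0; heap: [0-6 ALLOC][7-23 FREE]
Op 2: free(a) -> (freed a); heap: [0-23 FREE]
Op 3: b = malloc(1) -> b = 0; heap: [0-0 ALLOC][1-23 FREE]
Op 4: c = malloc(1) -> c = 1; heap: [0-0 ALLOC][1-1 ALLOC][2-23 FREE]
Op 5: c = realloc(c, 5) -> c = 1; heap: [0-0 ALLOC][1-5 ALLOC][6-23 FREE]
free(c): c = 1 -> block [1-5 ALLOC]; mark free, coalesce with adjacent free neighbors -> [0-0 ALLOC][1-23 FREE]

Answer: [0-0 ALLOC][1-23 FREE]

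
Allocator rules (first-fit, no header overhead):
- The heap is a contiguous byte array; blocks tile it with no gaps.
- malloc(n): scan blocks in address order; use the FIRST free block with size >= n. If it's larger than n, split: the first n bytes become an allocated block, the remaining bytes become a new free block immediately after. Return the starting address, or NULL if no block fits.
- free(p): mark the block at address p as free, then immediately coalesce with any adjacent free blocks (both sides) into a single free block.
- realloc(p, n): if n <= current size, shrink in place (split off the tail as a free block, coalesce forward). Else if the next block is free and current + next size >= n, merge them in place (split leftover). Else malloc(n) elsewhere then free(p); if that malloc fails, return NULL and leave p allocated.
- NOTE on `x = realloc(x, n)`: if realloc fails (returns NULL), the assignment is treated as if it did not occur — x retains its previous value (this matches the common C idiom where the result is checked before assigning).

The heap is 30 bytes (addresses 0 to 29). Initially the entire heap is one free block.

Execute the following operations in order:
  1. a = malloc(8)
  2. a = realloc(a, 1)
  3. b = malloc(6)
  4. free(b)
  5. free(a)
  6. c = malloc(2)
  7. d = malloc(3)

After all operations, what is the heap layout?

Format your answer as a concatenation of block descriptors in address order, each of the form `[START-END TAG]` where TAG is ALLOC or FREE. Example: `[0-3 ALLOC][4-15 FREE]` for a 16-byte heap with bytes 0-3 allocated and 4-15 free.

Op 1: a = malloc(8) -> a = 0; heap: [0-7 ALLOC][8-29 FREE]
Op 2: a = realloc(a, 1) -> a = 0; heap: [0-0 ALLOC][1-29 FREE]
Op 3: b = malloc(6) -> b = 1; heap: [0-0 ALLOC][1-6 ALLOC][7-29 FREE]
Op 4: free(b) -> (freed b); heap: [0-0 ALLOC][1-29 FREE]
Op 5: free(a) -> (freed a); heap: [0-29 FREE]
Op 6: c = malloc(2) -> c = 0; heap: [0-1 ALLOC][2-29 FREE]
Op 7: d = malloc(3) -> d = 2; heap: [0-1 ALLOC][2-4 ALLOC][5-29 FREE]

Answer: [0-1 ALLOC][2-4 ALLOC][5-29 FREE]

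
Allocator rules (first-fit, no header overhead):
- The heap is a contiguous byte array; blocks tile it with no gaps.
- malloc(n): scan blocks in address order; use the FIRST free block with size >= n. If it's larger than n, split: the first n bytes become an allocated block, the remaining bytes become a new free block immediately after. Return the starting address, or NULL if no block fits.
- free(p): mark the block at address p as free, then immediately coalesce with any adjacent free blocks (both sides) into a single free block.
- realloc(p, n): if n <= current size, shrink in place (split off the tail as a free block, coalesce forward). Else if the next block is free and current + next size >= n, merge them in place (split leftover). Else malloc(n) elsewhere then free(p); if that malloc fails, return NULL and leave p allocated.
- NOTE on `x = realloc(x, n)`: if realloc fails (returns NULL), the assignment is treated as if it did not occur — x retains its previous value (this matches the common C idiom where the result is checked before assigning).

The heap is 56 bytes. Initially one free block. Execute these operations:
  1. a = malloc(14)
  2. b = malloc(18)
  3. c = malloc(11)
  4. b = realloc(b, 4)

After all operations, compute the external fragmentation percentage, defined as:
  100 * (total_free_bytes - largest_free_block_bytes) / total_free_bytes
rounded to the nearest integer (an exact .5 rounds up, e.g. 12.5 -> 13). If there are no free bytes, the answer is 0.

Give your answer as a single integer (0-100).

Answer: 48

Derivation:
Op 1: a = malloc(14) -> a = 0; heap: [0-13 ALLOC][14-55 FREE]
Op 2: b = malloc(18) -> b = 14; heap: [0-13 ALLOC][14-31 ALLOC][32-55 FREE]
Op 3: c = malloc(11) -> c = 32; heap: [0-13 ALLOC][14-31 ALLOC][32-42 ALLOC][43-55 FREE]
Op 4: b = realloc(b, 4) -> b = 14; heap: [0-13 ALLOC][14-17 ALLOC][18-31 FREE][32-42 ALLOC][43-55 FREE]
Free blocks: [14 13] total_free=27 largest=14 -> 100*(27-14)/27 = 1300/27 ≈ 48.148 -> rounds to 48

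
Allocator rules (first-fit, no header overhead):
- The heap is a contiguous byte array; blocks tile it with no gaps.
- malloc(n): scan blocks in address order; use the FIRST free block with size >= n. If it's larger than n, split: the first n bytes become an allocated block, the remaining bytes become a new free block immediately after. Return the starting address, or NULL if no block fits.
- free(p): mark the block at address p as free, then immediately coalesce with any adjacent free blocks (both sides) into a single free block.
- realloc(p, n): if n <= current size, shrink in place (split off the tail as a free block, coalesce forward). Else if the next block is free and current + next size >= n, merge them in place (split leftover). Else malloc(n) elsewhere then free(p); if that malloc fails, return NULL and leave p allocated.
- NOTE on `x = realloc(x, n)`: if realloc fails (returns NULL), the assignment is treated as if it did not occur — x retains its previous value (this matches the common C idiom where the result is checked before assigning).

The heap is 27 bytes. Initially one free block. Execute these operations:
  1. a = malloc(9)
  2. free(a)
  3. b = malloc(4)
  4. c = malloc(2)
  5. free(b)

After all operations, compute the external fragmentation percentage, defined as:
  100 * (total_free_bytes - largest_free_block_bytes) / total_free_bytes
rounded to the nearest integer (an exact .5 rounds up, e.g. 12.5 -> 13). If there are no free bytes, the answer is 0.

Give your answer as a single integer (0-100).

Op 1: a = malloc(9) -> a = 0; heap: [0-8 ALLOC][9-26 FREE]
Op 2: free(a) -> (freed a); heap: [0-26 FREE]
Op 3: b = malloc(4) -> b = 0; heap: [0-3 ALLOC][4-26 FREE]
Op 4: c = malloc(2) -> c = 4; heap: [0-3 ALLOC][4-5 ALLOC][6-26 FREE]
Op 5: free(b) -> (freed b); heap: [0-3 FREE][4-5 ALLOC][6-26 FREE]
Free blocks: [4 21] total_free=25 largest=21 -> 100*(25-21)/25 = 400/25 = 16

Answer: 16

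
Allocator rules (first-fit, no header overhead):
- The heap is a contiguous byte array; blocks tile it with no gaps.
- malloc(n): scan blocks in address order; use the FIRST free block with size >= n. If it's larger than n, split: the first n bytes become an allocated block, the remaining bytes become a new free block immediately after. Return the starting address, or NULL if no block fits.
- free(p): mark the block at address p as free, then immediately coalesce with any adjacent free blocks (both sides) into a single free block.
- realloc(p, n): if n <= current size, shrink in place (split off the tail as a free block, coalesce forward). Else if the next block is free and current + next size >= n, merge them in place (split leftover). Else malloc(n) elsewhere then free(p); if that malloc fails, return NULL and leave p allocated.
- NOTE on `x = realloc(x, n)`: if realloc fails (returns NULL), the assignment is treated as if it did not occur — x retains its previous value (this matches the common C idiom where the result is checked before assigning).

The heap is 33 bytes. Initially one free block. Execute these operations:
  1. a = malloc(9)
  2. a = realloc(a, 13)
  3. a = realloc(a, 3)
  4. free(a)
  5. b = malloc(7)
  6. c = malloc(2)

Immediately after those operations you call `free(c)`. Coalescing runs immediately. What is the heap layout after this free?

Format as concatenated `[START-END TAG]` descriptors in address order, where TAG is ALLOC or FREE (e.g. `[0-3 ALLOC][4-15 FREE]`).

Op 1: a = malloc(9) -> a = 0; heap: [0-8 ALLOC][9-32 FREE]
Op 2: a = realloc(a, 13) -> a = 0; heap: [0-12 ALLOC][13-32 FREE]
Op 3: a = realloc(a, 3) -> a = 0; heap: [0-2 ALLOC][3-32 FREE]
Op 4: free(a) -> (freed a); heap: [0-32 FREE]
Op 5: b = malloc(7) -> b = 0; heap: [0-6 ALLOC][7-32 FREE]
Op 6: c = malloc(2) -> c = 7; heap: [0-6 ALLOC][7-8 ALLOC][9-32 FREE]
free(c): c = 7 -> block [7-8 ALLOC]; mark free, coalesce with adjacent free neighbors -> [0-6 ALLOC][7-32 FREE]

Answer: [0-6 ALLOC][7-32 FREE]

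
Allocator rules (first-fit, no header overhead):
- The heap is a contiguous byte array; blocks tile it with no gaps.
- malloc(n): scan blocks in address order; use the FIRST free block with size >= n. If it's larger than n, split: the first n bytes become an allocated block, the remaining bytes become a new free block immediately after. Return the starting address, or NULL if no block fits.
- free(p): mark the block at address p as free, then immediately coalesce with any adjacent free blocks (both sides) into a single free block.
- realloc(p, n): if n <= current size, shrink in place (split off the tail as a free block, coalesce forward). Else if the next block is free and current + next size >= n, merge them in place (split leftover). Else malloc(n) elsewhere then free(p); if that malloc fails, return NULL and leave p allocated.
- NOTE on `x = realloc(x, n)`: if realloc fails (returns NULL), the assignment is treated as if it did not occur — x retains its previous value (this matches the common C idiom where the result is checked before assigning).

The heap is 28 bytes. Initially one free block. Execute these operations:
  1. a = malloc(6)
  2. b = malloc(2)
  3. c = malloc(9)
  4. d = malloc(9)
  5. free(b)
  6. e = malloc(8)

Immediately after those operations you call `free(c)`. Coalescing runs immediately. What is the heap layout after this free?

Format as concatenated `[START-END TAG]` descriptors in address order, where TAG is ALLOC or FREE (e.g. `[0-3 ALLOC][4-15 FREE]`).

Op 1: a = malloc(6) -> a = 0; heap: [0-5 ALLOC][6-27 FREE]
Op 2: b = malloc(2) -> b = 6; heap: [0-5 ALLOC][6-7 ALLOC][8-27 FREE]
Op 3: c = malloc(9) -> c = 8; heap: [0-5 ALLOC][6-7 ALLOC][8-16 ALLOC][17-27 FREE]
Op 4: d = malloc(9) -> d = 17; heap: [0-5 ALLOC][6-7 ALLOC][8-16 ALLOC][17-25 ALLOC][26-27 FREE]
Op 5: free(b) -> (freed b); heap: [0-5 ALLOC][6-7 FREE][8-16 ALLOC][17-25 ALLOC][26-27 FREE]
Op 6: e = malloc(8) -> e = NULL; heap: [0-5 ALLOC][6-7 FREE][8-16 ALLOC][17-25 ALLOC][26-27 FREE]
free(c): c = 8 -> block [8-16 ALLOC]; mark free, coalesce with adjacent free neighbors -> [0-5 ALLOC][6-16 FREE][17-25 ALLOC][26-27 FREE]

Answer: [0-5 ALLOC][6-16 FREE][17-25 ALLOC][26-27 FREE]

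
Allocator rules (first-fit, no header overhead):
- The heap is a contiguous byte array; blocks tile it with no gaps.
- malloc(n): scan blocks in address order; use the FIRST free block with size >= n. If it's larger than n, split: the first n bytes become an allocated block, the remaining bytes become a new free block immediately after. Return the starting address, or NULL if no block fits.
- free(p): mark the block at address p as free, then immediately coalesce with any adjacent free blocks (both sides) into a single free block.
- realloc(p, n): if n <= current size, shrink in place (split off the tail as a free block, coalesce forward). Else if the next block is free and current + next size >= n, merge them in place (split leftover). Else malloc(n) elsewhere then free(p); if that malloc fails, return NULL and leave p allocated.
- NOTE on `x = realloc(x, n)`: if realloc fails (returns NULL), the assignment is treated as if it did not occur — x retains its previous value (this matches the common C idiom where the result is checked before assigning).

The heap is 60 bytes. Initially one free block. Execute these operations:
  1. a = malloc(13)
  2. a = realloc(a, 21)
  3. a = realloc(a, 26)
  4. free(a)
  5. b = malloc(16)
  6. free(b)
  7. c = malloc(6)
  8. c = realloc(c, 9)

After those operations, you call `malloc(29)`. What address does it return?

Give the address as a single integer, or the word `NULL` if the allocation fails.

Op 1: a = malloc(13) -> a = 0; heap: [0-12 ALLOC][13-59 FREE]
Op 2: a = realloc(a, 21) -> a = 0; heap: [0-20 ALLOC][21-59 FREE]
Op 3: a = realloc(a, 26) -> a = 0; heap: [0-25 ALLOC][26-59 FREE]
Op 4: free(a) -> (freed a); heap: [0-59 FREE]
Op 5: b = malloc(16) -> b = 0; heap: [0-15 ALLOC][16-59 FREE]
Op 6: free(b) -> (freed b); heap: [0-59 FREE]
Op 7: c = malloc(6) -> c = 0; heap: [0-5 ALLOC][6-59 FREE]
Op 8: c = realloc(c, 9) -> c = 0; heap: [0-8 ALLOC][9-59 FREE]
malloc(29): first-fit scan over [0-8 ALLOC][9-59 FREE] -> 9

Answer: 9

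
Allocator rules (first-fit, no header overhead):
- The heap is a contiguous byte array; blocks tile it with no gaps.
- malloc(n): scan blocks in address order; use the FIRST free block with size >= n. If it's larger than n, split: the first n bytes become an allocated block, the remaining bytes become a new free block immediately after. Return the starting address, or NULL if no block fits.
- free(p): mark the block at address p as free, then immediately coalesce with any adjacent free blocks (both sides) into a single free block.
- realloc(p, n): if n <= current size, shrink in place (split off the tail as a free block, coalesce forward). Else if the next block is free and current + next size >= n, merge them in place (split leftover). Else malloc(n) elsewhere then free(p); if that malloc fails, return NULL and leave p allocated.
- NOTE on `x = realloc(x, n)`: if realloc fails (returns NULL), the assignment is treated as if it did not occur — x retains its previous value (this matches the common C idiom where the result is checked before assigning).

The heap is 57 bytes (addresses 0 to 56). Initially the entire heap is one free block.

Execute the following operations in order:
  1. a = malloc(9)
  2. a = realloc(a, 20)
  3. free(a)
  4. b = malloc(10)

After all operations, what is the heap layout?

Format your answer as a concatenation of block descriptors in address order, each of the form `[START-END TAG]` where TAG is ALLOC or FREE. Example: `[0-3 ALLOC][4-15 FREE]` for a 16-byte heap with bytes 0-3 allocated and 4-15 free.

Op 1: a = malloc(9) -> a = 0; heap: [0-8 ALLOC][9-56 FREE]
Op 2: a = realloc(a, 20) -> a = 0; heap: [0-19 ALLOC][20-56 FREE]
Op 3: free(a) -> (freed a); heap: [0-56 FREE]
Op 4: b = malloc(10) -> b = 0; heap: [0-9 ALLOC][10-56 FREE]

Answer: [0-9 ALLOC][10-56 FREE]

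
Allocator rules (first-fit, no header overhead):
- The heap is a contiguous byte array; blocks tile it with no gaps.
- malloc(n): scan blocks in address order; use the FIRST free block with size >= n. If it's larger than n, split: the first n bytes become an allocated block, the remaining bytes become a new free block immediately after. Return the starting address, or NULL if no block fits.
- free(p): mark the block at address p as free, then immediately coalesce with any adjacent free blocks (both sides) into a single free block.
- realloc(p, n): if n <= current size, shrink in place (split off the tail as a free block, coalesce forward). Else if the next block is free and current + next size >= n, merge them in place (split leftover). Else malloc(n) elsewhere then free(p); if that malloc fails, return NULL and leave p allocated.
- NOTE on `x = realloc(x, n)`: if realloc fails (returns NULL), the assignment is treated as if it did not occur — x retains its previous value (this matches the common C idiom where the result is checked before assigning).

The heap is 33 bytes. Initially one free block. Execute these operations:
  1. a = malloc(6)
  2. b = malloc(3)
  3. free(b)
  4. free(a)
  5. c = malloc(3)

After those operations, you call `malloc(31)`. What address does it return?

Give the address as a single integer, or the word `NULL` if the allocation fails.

Op 1: a = malloc(6) -> a = 0; heap: [0-5 ALLOC][6-32 FREE]
Op 2: b = malloc(3) -> b = 6; heap: [0-5 ALLOC][6-8 ALLOC][9-32 FREE]
Op 3: free(b) -> (freed b); heap: [0-5 ALLOC][6-32 FREE]
Op 4: free(a) -> (freed a); heap: [0-32 FREE]
Op 5: c = malloc(3) -> c = 0; heap: [0-2 ALLOC][3-32 FREE]
malloc(31): first-fit scan over [0-2 ALLOC][3-32 FREE] -> NULL

Answer: NULL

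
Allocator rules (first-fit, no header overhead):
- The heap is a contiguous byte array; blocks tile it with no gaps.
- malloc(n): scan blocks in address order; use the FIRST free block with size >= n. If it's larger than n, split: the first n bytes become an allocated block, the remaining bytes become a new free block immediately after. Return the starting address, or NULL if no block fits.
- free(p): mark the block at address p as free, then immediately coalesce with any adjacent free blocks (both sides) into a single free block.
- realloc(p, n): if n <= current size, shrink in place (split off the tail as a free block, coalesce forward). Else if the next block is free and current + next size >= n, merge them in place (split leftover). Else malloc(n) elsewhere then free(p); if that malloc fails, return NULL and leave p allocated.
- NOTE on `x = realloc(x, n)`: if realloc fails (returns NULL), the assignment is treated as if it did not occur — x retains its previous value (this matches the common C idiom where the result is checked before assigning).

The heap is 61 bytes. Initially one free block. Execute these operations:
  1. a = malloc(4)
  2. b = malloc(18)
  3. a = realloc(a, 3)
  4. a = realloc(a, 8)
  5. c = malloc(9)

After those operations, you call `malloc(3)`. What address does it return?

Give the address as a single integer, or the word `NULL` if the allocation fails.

Op 1: a = malloc(4) -> a = 0; heap: [0-3 ALLOC][4-60 FREE]
Op 2: b = malloc(18) -> b = 4; heap: [0-3 ALLOC][4-21 ALLOC][22-60 FREE]
Op 3: a = realloc(a, 3) -> a = 0; heap: [0-2 ALLOC][3-3 FREE][4-21 ALLOC][22-60 FREE]
Op 4: a = realloc(a, 8) -> a = 22; heap: [0-3 FREE][4-21 ALLOC][22-29 ALLOC][30-60 FREE]
Op 5: c = malloc(9) -> c = 30; heap: [0-3 FREE][4-21 ALLOC][22-29 ALLOC][30-38 ALLOC][39-60 FREE]
malloc(3): first-fit scan over [0-3 FREE][4-21 ALLOC][22-29 ALLOC][30-38 ALLOC][39-60 FREE] -> 0

Answer: 0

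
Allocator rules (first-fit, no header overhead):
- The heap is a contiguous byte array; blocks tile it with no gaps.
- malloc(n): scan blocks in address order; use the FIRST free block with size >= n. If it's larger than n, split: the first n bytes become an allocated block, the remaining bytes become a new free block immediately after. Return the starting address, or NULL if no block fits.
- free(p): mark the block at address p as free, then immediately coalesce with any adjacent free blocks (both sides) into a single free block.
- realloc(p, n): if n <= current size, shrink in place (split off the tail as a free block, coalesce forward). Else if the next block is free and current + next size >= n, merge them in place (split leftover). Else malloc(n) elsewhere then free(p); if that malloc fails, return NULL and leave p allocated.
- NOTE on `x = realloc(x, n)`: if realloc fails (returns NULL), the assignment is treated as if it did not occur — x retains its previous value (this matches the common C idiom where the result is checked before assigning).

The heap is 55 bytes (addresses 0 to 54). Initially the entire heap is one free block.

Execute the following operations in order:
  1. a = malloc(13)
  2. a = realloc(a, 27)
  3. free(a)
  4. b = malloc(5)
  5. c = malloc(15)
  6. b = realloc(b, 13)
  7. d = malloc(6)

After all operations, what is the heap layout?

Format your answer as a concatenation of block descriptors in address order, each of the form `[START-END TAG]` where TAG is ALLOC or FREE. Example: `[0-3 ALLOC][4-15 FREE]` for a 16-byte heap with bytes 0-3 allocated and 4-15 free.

Answer: [0-4 FREE][5-19 ALLOC][20-32 ALLOC][33-38 ALLOC][39-54 FREE]

Derivation:
Op 1: a = malloc(13) -> a = 0; heap: [0-12 ALLOC][13-54 FREE]
Op 2: a = realloc(a, 27) -> a = 0; heap: [0-26 ALLOC][27-54 FREE]
Op 3: free(a) -> (freed a); heap: [0-54 FREE]
Op 4: b = malloc(5) -> b = 0; heap: [0-4 ALLOC][5-54 FREE]
Op 5: c = malloc(15) -> c = 5; heap: [0-4 ALLOC][5-19 ALLOC][20-54 FREE]
Op 6: b = realloc(b, 13) -> b = 20; heap: [0-4 FREE][5-19 ALLOC][20-32 ALLOC][33-54 FREE]
Op 7: d = malloc(6) -> d = 33; heap: [0-4 FREE][5-19 ALLOC][20-32 ALLOC][33-38 ALLOC][39-54 FREE]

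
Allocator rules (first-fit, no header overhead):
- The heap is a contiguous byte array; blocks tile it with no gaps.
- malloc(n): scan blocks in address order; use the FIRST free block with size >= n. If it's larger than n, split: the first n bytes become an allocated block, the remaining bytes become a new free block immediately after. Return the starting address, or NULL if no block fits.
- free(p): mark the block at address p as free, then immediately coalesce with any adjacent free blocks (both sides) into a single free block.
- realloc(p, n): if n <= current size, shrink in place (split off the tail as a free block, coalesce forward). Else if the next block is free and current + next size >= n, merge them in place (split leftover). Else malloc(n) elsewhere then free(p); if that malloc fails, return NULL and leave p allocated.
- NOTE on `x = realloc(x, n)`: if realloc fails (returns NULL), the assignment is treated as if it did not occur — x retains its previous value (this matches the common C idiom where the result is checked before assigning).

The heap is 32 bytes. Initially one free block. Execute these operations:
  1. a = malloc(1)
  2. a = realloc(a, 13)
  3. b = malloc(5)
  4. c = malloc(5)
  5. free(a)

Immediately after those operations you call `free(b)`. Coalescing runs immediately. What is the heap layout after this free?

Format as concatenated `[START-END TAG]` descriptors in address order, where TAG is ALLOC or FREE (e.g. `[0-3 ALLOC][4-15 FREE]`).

Op 1: a = malloc(1) -> a = 0; heap: [0-0 ALLOC][1-31 FREE]
Op 2: a = realloc(a, 13) -> a = 0; heap: [0-12 ALLOC][13-31 FREE]
Op 3: b = malloc(5) -> b = 13; heap: [0-12 ALLOC][13-17 ALLOC][18-31 FREE]
Op 4: c = malloc(5) -> c = 18; heap: [0-12 ALLOC][13-17 ALLOC][18-22 ALLOC][23-31 FREE]
Op 5: free(a) -> (freed a); heap: [0-12 FREE][13-17 ALLOC][18-22 ALLOC][23-31 FREE]
free(b): b = 13 -> block [13-17 ALLOC]; mark free, coalesce with adjacent free neighbors -> [0-17 FREE][18-22 ALLOC][23-31 FREE]

Answer: [0-17 FREE][18-22 ALLOC][23-31 FREE]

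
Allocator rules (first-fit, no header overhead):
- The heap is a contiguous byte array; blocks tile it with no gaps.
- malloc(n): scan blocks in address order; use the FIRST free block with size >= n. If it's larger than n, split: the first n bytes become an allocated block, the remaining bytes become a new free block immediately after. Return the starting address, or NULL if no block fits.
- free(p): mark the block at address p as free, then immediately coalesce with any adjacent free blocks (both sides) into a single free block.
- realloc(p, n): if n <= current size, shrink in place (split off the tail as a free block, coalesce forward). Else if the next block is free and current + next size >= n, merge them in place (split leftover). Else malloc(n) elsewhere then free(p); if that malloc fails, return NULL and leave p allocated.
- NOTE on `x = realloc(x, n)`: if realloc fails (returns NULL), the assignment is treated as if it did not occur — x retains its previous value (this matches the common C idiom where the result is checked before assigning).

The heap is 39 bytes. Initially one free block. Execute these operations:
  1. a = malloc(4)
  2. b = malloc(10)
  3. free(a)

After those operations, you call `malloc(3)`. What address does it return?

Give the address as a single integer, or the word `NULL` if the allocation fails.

Op 1: a = malloc(4) -> a = 0; heap: [0-3 ALLOC][4-38 FREE]
Op 2: b = malloc(10) -> b = 4; heap: [0-3 ALLOC][4-13 ALLOC][14-38 FREE]
Op 3: free(a) -> (freed a); heap: [0-3 FREE][4-13 ALLOC][14-38 FREE]
malloc(3): first-fit scan over [0-3 FREE][4-13 ALLOC][14-38 FREE] -> 0

Answer: 0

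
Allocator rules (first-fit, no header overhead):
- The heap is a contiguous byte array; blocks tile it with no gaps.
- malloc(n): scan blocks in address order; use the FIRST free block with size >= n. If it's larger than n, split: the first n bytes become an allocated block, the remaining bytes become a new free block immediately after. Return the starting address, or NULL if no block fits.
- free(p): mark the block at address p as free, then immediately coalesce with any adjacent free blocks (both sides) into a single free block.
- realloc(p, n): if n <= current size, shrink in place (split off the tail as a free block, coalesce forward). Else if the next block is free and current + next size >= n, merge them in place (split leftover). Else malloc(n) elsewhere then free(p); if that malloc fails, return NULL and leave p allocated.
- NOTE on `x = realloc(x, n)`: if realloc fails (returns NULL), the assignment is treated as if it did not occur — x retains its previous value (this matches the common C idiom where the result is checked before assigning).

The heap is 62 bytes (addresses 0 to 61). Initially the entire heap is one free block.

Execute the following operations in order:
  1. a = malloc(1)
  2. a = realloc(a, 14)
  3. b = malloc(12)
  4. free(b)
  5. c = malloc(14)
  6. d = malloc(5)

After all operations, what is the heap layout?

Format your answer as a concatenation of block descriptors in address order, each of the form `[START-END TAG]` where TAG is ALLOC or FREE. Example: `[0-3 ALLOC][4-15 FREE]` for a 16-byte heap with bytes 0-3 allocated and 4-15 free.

Op 1: a = malloc(1) -> a = 0; heap: [0-0 ALLOC][1-61 FREE]
Op 2: a = realloc(a, 14) -> a = 0; heap: [0-13 ALLOC][14-61 FREE]
Op 3: b = malloc(12) -> b = 14; heap: [0-13 ALLOC][14-25 ALLOC][26-61 FREE]
Op 4: free(b) -> (freed b); heap: [0-13 ALLOC][14-61 FREE]
Op 5: c = malloc(14) -> c = 14; heap: [0-13 ALLOC][14-27 ALLOC][28-61 FREE]
Op 6: d = malloc(5) -> d = 28; heap: [0-13 ALLOC][14-27 ALLOC][28-32 ALLOC][33-61 FREE]

Answer: [0-13 ALLOC][14-27 ALLOC][28-32 ALLOC][33-61 FREE]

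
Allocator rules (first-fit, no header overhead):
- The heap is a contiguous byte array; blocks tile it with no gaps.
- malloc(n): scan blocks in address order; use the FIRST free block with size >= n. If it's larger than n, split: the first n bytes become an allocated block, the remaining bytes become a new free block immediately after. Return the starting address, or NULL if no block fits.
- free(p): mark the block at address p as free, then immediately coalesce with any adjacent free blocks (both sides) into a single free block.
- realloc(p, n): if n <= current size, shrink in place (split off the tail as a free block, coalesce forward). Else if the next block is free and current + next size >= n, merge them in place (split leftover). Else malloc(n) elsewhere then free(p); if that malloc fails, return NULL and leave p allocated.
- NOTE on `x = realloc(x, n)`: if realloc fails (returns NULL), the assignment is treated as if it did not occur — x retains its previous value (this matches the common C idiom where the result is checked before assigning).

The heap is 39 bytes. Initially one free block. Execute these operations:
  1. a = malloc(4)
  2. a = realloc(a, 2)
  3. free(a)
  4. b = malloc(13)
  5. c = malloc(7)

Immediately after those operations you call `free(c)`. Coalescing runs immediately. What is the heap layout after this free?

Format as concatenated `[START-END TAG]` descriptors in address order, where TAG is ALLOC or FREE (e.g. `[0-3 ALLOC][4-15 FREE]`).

Answer: [0-12 ALLOC][13-38 FREE]

Derivation:
Op 1: a = malloc(4) -> a = 0; heap: [0-3 ALLOC][4-38 FREE]
Op 2: a = realloc(a, 2) -> a = 0; heap: [0-1 ALLOC][2-38 FREE]
Op 3: free(a) -> (freed a); heap: [0-38 FREE]
Op 4: b = malloc(13) -> b = 0; heap: [0-12 ALLOC][13-38 FREE]
Op 5: c = malloc(7) -> c = 13; heap: [0-12 ALLOC][13-19 ALLOC][20-38 FREE]
free(c): c = 13 -> block [13-19 ALLOC]; mark free, coalesce with adjacent free neighbors -> [0-12 ALLOC][13-38 FREE]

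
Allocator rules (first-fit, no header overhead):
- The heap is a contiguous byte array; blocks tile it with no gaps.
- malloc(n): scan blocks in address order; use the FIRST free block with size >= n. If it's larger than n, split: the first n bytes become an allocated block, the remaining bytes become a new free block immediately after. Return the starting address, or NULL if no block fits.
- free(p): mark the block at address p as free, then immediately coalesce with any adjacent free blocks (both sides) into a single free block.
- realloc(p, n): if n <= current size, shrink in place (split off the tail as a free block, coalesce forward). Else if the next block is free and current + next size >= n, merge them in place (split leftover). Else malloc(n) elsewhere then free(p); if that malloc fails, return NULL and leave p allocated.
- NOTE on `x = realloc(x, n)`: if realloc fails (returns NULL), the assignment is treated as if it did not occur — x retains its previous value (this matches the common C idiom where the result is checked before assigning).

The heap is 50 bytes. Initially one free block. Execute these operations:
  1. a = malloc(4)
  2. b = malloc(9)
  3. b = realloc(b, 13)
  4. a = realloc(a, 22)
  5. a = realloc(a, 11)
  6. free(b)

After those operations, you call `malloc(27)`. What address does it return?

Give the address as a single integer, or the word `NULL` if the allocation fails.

Answer: NULL

Derivation:
Op 1: a = malloc(4) -> a = 0; heap: [0-3 ALLOC][4-49 FREE]
Op 2: b = malloc(9) -> b = 4; heap: [0-3 ALLOC][4-12 ALLOC][13-49 FREE]
Op 3: b = realloc(b, 13) -> b = 4; heap: [0-3 ALLOC][4-16 ALLOC][17-49 FREE]
Op 4: a = realloc(a, 22) -> a = 17; heap: [0-3 FREE][4-16 ALLOC][17-38 ALLOC][39-49 FREE]
Op 5: a = realloc(a, 11) -> a = 17; heap: [0-3 FREE][4-16 ALLOC][17-27 ALLOC][28-49 FREE]
Op 6: free(b) -> (freed b); heap: [0-16 FREE][17-27 ALLOC][28-49 FREE]
malloc(27): first-fit scan over [0-16 FREE][17-27 ALLOC][28-49 FREE] -> NULL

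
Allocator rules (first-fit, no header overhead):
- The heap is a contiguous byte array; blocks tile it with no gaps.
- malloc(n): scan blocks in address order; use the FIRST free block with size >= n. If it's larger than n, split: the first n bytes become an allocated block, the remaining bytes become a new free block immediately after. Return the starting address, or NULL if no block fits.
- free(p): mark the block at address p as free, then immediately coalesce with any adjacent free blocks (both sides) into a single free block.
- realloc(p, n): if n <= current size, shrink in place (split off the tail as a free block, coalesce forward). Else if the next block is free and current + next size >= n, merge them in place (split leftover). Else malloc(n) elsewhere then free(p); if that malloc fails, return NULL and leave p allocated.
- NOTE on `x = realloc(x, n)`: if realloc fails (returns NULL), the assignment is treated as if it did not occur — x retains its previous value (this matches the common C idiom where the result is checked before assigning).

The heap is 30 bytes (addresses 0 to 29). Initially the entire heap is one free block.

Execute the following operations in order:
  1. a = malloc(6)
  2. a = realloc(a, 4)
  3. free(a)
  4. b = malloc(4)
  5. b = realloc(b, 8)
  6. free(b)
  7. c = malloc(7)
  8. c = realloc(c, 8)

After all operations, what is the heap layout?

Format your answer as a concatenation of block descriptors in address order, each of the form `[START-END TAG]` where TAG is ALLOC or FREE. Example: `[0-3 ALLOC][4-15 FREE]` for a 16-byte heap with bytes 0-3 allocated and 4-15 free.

Answer: [0-7 ALLOC][8-29 FREE]

Derivation:
Op 1: a = malloc(6) -> a = 0; heap: [0-5 ALLOC][6-29 FREE]
Op 2: a = realloc(a, 4) -> a = 0; heap: [0-3 ALLOC][4-29 FREE]
Op 3: free(a) -> (freed a); heap: [0-29 FREE]
Op 4: b = malloc(4) -> b = 0; heap: [0-3 ALLOC][4-29 FREE]
Op 5: b = realloc(b, 8) -> b = 0; heap: [0-7 ALLOC][8-29 FREE]
Op 6: free(b) -> (freed b); heap: [0-29 FREE]
Op 7: c = malloc(7) -> c = 0; heap: [0-6 ALLOC][7-29 FREE]
Op 8: c = realloc(c, 8) -> c = 0; heap: [0-7 ALLOC][8-29 FREE]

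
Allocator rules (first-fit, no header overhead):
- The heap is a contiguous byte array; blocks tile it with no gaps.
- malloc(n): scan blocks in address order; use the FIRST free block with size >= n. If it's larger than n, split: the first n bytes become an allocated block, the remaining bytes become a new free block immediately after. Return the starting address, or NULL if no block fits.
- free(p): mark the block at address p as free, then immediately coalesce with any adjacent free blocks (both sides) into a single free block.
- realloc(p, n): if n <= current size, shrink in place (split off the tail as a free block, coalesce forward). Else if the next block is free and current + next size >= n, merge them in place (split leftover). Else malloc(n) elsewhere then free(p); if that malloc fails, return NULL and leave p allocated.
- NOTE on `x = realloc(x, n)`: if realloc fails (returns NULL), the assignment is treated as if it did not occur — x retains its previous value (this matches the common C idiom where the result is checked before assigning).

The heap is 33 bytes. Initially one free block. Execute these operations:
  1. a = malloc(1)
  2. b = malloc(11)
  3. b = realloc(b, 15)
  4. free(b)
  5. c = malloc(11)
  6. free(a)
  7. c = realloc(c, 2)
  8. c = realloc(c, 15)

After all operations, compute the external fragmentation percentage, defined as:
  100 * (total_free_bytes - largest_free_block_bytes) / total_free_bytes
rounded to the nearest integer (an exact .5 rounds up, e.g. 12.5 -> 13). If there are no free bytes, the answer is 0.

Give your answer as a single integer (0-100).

Op 1: a = malloc(1) -> a = 0; heap: [0-0 ALLOC][1-32 FREE]
Op 2: b = malloc(11) -> b = 1; heap: [0-0 ALLOC][1-11 ALLOC][12-32 FREE]
Op 3: b = realloc(b, 15) -> b = 1; heap: [0-0 ALLOC][1-15 ALLOC][16-32 FREE]
Op 4: free(b) -> (freed b); heap: [0-0 ALLOC][1-32 FREE]
Op 5: c = malloc(11) -> c = 1; heap: [0-0 ALLOC][1-11 ALLOC][12-32 FREE]
Op 6: free(a) -> (freed a); heap: [0-0 FREE][1-11 ALLOC][12-32 FREE]
Op 7: c = realloc(c, 2) -> c = 1; heap: [0-0 FREE][1-2 ALLOC][3-32 FREE]
Op 8: c = realloc(c, 15) -> c = 1; heap: [0-0 FREE][1-15 ALLOC][16-32 FREE]
Free blocks: [1 17] total_free=18 largest=17 -> 100*(18-17)/18 = 100/18 ≈ 5.556 -> rounds to 6

Answer: 6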